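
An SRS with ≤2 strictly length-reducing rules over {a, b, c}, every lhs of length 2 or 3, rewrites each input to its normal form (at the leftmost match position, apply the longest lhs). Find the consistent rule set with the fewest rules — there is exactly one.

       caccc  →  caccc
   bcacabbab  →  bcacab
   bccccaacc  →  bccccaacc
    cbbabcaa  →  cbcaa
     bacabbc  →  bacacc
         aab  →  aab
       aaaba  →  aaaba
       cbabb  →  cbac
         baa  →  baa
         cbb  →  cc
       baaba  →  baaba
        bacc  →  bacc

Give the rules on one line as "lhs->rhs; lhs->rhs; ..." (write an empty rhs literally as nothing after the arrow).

bb->c; bba->

  | caccc
  | bcacabbab => bcacab
  | bccccaacc
  | cbbabcaa => cbcaa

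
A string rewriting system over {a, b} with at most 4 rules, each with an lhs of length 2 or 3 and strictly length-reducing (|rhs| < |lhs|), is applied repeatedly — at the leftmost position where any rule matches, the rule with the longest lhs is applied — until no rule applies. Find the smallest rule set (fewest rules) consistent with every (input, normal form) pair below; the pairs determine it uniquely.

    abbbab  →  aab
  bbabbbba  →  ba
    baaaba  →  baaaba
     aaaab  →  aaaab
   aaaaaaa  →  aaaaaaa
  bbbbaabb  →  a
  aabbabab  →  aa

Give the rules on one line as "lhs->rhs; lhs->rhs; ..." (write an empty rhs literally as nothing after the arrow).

  | abbbab => abab => aab
  | bbabbbba => bbbbba => bbba => ba
  | baaaba
  | aaaab

bab->ab; bb->; bba->b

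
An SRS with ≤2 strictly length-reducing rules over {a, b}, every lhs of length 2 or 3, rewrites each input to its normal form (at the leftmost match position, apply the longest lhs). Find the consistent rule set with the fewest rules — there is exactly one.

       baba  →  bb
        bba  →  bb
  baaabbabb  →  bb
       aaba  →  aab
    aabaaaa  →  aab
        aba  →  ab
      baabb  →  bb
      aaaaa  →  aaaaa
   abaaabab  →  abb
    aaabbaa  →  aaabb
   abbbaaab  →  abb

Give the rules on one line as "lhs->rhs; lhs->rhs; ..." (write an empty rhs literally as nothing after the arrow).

  | baba => bba => bb
  | bba => bb
  | baaabbabb => baabbabb => babbabb => bbbabb => bbabb => bbbb => bbb => bb
  | aaba => aab

ba->b; bbb->bb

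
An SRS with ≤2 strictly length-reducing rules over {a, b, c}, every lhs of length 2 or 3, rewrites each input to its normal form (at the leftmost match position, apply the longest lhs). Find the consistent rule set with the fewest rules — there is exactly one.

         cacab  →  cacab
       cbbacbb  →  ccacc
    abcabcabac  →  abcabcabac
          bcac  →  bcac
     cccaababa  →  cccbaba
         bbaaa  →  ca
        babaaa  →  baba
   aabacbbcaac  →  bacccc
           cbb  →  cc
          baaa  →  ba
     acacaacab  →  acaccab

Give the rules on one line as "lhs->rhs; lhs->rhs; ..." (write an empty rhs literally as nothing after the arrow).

aa->; bb->c

  | cacab
  | cbbacbb => ccacbb => ccacc
  | abcabcabac
  | bcac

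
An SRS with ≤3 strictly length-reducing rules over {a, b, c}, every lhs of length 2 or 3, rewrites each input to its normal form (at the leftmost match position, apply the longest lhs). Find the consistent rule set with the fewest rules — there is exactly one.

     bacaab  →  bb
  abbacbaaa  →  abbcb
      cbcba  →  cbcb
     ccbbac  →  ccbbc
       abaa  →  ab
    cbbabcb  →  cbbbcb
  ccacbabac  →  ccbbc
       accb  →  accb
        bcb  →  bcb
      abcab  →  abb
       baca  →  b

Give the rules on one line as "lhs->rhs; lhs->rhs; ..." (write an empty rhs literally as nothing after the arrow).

ba->b; ca->

  | bacaab => bcaab => bab => bb
  | abbacbaaa => abbcbaaa => abbcbaa => abbcba => abbcb
  | cbcba => cbcb
  | ccbbac => ccbbc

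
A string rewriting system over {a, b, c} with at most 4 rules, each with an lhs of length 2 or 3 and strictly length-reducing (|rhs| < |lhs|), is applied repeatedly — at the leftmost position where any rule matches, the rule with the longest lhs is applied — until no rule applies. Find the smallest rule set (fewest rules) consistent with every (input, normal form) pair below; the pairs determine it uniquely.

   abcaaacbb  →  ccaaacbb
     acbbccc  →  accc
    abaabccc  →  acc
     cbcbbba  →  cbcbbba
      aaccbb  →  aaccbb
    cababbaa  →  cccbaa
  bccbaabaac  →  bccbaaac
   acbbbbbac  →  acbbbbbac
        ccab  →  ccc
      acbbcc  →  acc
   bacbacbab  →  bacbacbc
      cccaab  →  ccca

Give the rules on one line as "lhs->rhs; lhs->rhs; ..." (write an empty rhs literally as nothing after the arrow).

  | abcaaacbb => ccaaacbb
  | acbbccc => accc
  | abaabccc => caabccc => caccc => acc
  | cbcbbba

aab->a; ab->c; bbc->; cac->a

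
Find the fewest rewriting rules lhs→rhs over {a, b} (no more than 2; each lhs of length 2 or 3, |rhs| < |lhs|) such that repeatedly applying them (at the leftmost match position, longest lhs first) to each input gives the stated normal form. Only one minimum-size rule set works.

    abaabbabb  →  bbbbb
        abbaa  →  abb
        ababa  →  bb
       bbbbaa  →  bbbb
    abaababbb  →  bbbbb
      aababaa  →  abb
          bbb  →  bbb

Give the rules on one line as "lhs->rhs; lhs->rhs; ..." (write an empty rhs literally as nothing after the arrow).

aba->b; ba->b

  | abaabbabb => babbabb => bbbabb => bbbbb
  | abbaa => abba => abb
  | ababa => bba => bb
  | bbbbaa => bbbba => bbbb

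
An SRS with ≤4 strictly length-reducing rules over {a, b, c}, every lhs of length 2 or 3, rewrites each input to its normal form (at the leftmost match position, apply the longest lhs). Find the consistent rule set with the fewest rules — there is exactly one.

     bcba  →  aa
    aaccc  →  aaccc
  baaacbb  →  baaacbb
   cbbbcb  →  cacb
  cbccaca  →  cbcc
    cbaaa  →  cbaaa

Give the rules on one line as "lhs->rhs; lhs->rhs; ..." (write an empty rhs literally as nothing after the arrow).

  | bcba => aa
  | aaccc
  | baaacbb
  | cbbbcb => cacb

aca->; bbb->a; bcb->a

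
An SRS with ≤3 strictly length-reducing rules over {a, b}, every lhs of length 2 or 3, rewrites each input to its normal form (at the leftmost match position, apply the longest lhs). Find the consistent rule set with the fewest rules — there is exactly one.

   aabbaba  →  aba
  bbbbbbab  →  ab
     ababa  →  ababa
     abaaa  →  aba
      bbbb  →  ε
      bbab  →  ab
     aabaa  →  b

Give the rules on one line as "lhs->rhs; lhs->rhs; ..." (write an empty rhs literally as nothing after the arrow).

aa->; bb->

  | aabbaba => bbaba => aba
  | bbbbbbab => bbbbab => bbab => ab
  | ababa
  | abaaa => aba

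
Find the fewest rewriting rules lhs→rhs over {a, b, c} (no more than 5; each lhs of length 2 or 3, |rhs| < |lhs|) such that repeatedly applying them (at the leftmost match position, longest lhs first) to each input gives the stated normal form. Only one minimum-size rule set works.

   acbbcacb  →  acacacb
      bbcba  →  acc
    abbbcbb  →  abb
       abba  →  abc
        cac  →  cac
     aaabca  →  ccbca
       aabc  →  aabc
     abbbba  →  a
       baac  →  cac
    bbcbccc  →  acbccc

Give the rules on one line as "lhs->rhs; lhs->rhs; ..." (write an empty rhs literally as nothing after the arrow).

  | acbbcacb => acacacb
  | bbcba => acba => acc
  | abbbcbb => abacbb => abb
  | abba => abc

aaa->cc; ba->c; bac->; bbc->ac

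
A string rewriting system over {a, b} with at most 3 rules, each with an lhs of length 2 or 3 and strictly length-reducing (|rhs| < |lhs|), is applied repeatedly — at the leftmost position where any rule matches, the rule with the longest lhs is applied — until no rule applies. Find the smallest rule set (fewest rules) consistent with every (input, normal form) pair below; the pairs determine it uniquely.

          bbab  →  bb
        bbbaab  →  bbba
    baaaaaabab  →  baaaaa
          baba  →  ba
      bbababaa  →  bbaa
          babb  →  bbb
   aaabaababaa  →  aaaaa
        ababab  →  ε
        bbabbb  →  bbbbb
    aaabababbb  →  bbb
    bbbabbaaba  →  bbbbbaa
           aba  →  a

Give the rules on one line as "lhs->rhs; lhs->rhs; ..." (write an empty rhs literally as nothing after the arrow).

  | bbab => bb
  | bbbaab => bbba
  | baaaaaabab => baaaaaab => baaaaa
  | baba => ba

ab->; abb->bb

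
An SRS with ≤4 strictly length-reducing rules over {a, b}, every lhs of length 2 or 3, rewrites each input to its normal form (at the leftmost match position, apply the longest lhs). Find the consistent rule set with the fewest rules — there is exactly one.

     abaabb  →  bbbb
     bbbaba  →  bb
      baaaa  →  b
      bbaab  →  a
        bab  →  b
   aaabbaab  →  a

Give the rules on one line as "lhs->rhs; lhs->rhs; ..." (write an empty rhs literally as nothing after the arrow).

aaa->bb; aab->a; ba->; baa->aa

  | abaabb => aaabb => bbbb
  | bbbaba => bbba => bb
  | baaaa => aaaa => bba => b
  | bbaab => baab => aab => a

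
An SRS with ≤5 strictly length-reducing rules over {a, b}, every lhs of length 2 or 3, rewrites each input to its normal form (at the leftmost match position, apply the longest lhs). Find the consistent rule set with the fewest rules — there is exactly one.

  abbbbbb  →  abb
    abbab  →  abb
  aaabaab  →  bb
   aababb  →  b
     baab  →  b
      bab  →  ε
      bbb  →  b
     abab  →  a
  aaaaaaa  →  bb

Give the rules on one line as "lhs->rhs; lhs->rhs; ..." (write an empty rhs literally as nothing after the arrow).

  | abbbbbb => abbbb => abb
  | abbab => abb
  | aaabaab => babaab => aab => bb
  | aababb => bbabb => bbb => b

aa->b; bab->; bba->b; bbb->b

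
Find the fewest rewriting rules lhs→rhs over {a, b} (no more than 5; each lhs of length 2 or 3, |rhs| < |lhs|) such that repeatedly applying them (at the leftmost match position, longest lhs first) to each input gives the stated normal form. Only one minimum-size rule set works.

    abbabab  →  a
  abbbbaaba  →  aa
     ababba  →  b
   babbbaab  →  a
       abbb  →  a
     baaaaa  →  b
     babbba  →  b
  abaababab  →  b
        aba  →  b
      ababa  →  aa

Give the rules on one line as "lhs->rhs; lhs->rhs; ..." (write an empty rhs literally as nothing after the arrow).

ab->; aba->b; ba->b; bb->a

  | abbabab => babab => bbab => aab => a
  | abbbbaaba => bbbaaba => abaaba => baba => bba => aa
  | ababba => bbba => aba => b
  | babbbaab => bbbbaab => abbaab => baab => bab => bb => a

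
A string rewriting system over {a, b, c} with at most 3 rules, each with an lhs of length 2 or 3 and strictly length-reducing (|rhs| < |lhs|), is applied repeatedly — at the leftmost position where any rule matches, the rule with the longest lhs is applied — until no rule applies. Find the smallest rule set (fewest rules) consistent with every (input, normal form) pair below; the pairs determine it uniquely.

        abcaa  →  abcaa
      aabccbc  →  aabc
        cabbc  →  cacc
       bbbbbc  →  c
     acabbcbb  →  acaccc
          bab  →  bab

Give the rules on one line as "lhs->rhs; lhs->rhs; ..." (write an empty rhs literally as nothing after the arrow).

bb->c; cbc->

  | abcaa
  | aabccbc => aabc
  | cabbc => cacc
  | bbbbbc => cbbbc => ccbc => c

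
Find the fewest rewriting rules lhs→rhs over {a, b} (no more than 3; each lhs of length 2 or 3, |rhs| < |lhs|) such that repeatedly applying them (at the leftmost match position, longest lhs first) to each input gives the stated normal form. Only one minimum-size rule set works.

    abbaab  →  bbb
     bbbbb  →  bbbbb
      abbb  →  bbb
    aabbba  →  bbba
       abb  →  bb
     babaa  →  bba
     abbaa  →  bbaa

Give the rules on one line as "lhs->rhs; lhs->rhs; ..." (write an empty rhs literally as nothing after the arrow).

ab->b; aba->b

  | abbaab => bbaab => bbab => bbb
  | bbbbb
  | abbb => bbb
  | aabbba => abbba => bbba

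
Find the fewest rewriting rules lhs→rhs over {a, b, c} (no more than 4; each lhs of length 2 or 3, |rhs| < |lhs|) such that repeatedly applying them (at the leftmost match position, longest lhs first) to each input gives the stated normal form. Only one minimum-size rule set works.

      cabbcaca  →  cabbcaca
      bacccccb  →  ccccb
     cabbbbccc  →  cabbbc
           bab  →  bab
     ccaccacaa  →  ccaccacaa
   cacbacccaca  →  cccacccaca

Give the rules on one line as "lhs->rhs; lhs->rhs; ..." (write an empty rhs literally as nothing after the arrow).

acb->cc; bac->; bcc->

  | cabbcaca
  | bacccccb => ccccb
  | cabbbbccc => cabbbc
  | bab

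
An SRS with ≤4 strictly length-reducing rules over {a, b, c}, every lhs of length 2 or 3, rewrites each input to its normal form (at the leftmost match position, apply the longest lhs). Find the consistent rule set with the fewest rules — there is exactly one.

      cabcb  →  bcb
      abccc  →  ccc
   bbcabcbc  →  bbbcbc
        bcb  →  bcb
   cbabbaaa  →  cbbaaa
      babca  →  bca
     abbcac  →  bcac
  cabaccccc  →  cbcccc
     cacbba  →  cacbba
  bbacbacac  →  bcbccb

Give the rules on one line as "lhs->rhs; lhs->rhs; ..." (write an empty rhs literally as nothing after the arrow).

ab->; bac->cb; cab->b

  | cabcb => bcb
  | abccc => ccc
  | bbcabcbc => bbbcbc
  | bcb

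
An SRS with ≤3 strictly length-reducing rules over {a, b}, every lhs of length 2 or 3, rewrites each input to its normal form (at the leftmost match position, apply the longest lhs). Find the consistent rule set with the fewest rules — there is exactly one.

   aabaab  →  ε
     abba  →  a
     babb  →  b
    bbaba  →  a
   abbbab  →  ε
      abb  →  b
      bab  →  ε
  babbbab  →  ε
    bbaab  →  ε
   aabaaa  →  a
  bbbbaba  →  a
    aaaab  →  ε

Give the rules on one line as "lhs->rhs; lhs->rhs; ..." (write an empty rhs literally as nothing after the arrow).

  | aabaab => abaab => aab => ab => ε
  | abba => ba => a
  | babb => abb => b
  | bbaba => baba => aba => a

aa->a; ab->; ba->a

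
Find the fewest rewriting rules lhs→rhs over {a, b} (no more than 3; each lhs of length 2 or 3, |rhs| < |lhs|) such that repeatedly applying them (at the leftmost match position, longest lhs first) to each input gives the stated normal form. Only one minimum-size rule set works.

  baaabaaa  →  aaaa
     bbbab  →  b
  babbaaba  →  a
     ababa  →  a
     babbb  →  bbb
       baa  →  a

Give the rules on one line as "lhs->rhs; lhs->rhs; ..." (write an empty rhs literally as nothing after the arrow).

ba->; bba->ba

  | baaabaaa => aabaaa => aaaa
  | bbbab => bbab => bab => b
  | babbaaba => bbaaba => baaba => aba => a
  | ababa => aba => a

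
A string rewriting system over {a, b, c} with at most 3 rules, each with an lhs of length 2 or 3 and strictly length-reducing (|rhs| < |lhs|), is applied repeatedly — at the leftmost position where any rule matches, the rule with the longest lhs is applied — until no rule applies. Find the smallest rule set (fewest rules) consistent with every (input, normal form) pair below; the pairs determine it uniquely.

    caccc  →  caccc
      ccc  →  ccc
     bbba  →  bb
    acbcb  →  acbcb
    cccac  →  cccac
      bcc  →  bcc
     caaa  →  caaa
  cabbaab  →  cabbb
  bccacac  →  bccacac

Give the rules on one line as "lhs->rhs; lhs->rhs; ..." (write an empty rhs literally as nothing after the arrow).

  | caccc
  | ccc
  | bbba => bb
  | acbcb

ba->; baa->b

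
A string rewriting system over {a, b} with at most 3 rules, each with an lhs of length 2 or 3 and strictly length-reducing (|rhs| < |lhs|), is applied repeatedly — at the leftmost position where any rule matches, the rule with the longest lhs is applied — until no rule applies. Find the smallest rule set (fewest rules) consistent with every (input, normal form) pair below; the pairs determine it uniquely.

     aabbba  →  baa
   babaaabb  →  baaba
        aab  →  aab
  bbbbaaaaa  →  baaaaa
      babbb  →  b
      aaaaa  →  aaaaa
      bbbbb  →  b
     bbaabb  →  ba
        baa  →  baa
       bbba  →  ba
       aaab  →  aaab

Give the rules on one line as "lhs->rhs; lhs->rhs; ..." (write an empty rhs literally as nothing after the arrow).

  | aabbba => ababa => abba => baa
  | babaaabb => bbaaabb => baaabb => baaba
  | aab
  | bbbbaaaaa => bbbaaaaa => bbaaaaa => baaaaa

abb->ba; bab->bb; bb->b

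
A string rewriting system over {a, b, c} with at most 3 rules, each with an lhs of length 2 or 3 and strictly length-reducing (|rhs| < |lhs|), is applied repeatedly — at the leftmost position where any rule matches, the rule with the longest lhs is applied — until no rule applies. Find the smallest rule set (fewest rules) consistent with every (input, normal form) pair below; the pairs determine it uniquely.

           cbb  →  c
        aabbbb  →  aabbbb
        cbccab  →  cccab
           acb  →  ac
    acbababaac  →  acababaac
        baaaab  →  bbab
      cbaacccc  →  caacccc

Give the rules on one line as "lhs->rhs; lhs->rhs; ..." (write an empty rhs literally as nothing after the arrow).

aaa->b; cb->c

  | cbb => cb => c
  | aabbbb
  | cbccab => cccab
  | acb => ac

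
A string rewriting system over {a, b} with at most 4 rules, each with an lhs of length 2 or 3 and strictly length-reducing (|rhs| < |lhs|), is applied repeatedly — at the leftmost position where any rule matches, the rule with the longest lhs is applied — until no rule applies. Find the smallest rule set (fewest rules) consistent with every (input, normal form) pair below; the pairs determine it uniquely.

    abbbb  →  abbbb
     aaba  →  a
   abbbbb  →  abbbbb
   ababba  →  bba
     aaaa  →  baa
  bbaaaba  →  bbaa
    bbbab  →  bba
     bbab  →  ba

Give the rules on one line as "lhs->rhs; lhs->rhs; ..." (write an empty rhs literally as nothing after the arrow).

aaa->ba; aba->; bab->a

  | abbbb
  | aaba => a
  | abbbbb
  | ababba => bba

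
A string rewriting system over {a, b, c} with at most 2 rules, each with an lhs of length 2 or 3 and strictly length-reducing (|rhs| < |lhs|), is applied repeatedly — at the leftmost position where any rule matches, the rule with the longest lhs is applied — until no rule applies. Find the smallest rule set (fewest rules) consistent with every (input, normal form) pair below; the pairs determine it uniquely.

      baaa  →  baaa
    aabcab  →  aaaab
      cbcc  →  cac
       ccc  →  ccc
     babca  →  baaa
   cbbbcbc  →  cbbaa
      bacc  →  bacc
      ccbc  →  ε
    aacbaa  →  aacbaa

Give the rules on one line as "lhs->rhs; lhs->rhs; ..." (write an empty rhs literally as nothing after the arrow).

  | baaa
  | aabcab => aaaab
  | cbcc => cac
  | ccc

bc->a; cca->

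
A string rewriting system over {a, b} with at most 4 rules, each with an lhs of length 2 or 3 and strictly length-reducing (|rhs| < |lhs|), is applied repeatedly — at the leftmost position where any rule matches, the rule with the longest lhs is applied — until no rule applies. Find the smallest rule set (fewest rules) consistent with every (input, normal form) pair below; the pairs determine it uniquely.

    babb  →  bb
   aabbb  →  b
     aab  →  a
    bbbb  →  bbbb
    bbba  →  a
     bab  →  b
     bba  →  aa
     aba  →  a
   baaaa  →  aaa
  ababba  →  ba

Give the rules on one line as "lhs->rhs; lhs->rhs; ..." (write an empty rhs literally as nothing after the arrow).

  | babb => bb
  | aabbb => abb => b
  | aab => a
  | bbbb

ab->; baa->a; bba->aa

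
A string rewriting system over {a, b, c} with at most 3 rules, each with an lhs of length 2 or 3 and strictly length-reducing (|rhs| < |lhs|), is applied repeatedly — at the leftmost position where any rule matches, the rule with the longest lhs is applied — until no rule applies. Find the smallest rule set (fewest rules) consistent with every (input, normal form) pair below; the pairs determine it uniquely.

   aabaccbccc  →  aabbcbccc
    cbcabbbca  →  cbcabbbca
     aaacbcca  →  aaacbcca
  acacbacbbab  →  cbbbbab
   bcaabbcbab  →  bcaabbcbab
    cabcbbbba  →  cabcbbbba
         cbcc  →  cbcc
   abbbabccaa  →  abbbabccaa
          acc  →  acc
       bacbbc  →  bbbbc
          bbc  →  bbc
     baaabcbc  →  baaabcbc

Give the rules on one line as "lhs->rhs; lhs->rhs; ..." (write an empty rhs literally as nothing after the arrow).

  | aabaccbccc => aabbcbccc
  | cbcabbbca
  | aaacbcca
  | acacbacbbab => cbacbbab => cbbbbab

aca->; bac->bb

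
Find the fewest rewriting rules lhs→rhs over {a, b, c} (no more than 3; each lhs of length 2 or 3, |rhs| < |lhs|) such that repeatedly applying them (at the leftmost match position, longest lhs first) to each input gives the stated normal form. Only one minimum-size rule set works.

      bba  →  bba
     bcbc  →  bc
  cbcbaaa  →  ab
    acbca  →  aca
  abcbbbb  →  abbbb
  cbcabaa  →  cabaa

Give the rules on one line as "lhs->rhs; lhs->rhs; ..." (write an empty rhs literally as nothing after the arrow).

  | bba
  | bcbc => bc
  | cbcbaaa => cbaaa => aaa => ab
  | acbca => aca

aaa->ab; cb->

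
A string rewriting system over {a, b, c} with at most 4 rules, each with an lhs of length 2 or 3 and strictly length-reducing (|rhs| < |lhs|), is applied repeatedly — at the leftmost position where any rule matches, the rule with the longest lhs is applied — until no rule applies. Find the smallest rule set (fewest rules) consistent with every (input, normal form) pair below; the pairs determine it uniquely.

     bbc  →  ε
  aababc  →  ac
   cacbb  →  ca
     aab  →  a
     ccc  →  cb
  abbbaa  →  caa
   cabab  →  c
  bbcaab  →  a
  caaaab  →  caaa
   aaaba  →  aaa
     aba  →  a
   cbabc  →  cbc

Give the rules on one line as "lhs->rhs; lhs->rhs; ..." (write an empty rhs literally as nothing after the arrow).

  | bbc => cc => ε
  | aababc => aabc => ac
  | cacbb => cacc => ca
  | aab => a

ab->; bb->c; cc->; ccc->cb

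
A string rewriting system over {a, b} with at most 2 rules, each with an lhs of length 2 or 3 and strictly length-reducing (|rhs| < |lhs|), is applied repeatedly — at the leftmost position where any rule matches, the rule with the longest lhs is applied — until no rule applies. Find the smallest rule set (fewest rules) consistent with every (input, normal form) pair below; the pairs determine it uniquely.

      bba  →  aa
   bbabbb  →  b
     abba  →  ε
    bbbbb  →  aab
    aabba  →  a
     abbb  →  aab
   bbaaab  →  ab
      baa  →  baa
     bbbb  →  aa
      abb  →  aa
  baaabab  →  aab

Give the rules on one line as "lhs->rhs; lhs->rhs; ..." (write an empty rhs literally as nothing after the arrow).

  | bba => aa
  | bbabbb => aabbb => aaab => b
  | abba => aaa => ε
  | bbbbb => abbb => aab

aaa->; bb->a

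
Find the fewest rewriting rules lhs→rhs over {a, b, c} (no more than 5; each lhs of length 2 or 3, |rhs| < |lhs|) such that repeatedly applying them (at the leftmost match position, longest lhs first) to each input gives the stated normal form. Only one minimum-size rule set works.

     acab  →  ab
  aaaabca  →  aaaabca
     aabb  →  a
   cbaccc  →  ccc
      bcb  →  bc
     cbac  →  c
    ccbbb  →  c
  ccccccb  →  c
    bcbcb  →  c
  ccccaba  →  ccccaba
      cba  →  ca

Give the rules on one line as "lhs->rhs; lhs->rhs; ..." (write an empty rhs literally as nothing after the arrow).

ac->; bb->c; cb->c; ccb->bb

  | acab => ab
  | aaaabca
  | aabb => aac => a
  | cbaccc => caccc => ccc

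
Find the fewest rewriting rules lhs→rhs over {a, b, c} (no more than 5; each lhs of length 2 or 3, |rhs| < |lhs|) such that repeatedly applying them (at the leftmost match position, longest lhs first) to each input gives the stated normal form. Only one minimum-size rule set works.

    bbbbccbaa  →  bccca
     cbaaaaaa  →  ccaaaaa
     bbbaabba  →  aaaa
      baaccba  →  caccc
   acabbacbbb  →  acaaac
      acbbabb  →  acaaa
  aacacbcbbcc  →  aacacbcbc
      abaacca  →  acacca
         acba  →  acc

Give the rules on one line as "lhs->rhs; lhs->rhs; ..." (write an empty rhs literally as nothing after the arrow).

ba->c; bb->a; bbb->; bbc->b

  | bbbbccbaa => bccbaa => bccca
  | cbaaaaaa => ccaaaaa
  | bbbaabba => aabba => aaaa
  | baaccba => caccba => caccc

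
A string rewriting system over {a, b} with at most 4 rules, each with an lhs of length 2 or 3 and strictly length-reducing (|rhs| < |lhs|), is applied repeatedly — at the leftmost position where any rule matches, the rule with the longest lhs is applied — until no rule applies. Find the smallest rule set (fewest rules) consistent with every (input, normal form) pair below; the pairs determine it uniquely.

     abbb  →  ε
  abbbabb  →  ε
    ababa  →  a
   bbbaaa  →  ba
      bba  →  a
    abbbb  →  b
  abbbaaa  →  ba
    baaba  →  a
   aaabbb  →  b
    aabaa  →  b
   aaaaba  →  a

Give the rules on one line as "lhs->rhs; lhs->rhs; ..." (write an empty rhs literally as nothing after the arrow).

aa->b; ab->b; bb->; bbb->

  | abbb => bbb => ε
  | abbbabb => bbbabb => abb => bb => ε
  | ababa => baba => bba => a
  | bbbaaa => aaa => ba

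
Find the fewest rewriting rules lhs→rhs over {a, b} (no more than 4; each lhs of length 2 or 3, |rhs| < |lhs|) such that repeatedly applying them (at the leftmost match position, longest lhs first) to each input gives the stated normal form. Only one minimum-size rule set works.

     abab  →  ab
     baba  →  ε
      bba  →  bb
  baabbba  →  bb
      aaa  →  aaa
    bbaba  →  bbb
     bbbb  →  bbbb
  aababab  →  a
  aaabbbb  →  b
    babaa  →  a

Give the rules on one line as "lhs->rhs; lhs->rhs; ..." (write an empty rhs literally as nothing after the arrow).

  | abab => ab
  | baba => ba => ε
  | bba => bb
  | baabbba => abbba => bba => bb

aab->a; abb->b; ba->; bba->bb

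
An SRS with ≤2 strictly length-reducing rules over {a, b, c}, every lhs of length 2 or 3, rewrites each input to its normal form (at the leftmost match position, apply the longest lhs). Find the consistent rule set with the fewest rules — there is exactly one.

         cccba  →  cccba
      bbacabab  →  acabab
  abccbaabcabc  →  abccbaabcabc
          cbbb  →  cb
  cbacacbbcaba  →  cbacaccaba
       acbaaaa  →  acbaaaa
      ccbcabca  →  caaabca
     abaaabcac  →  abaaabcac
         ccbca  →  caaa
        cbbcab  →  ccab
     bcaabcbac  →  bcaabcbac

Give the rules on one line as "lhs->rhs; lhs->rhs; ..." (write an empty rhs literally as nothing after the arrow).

  | cccba
  | bbacabab => acabab
  | abccbaabcabc
  | cbbb => cb

bb->; cbc->aa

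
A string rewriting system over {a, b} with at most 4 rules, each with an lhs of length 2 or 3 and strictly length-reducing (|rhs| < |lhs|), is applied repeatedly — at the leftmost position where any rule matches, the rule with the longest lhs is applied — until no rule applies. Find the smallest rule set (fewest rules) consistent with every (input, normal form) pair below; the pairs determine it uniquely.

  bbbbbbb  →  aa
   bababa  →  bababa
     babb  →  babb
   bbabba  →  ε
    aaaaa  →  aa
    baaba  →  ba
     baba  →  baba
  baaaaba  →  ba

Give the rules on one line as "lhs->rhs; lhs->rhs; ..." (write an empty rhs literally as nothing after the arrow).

aaa->aa; aab->; bba->; bbb->aa

  | bbbbbbb => aabbbb => bbb => aa
  | bababa
  | babb
  | bbabba => bba => ε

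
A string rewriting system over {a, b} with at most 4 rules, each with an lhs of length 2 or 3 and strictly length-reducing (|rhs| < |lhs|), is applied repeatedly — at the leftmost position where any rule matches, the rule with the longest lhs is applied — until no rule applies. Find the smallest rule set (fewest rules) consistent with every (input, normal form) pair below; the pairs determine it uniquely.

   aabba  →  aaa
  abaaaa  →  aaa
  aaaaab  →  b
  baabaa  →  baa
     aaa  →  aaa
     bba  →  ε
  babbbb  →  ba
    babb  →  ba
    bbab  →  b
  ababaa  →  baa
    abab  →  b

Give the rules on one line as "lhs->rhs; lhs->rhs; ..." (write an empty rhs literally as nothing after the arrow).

  | aabba => aaa
  | abaaaa => aaa
  | aaaaab => aaaab => aaab => aab => ab => b
  | baabaa => baa

ab->b; aba->; abb->a; bba->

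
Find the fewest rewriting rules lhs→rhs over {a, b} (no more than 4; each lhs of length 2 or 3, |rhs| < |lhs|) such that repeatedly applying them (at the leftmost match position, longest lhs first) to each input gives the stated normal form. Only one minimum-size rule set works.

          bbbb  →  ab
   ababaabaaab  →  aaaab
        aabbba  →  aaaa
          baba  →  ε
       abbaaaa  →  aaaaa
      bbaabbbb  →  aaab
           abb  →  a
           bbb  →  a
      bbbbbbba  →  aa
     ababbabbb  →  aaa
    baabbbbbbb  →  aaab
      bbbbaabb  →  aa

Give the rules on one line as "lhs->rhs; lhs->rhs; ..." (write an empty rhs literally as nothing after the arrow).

ba->; bb->; bbb->a

  | bbbb => ab
  | ababaabaaab => abaabaaab => aabaaab => aaaab
  | aabbba => aaaa
  | baba => ba => ε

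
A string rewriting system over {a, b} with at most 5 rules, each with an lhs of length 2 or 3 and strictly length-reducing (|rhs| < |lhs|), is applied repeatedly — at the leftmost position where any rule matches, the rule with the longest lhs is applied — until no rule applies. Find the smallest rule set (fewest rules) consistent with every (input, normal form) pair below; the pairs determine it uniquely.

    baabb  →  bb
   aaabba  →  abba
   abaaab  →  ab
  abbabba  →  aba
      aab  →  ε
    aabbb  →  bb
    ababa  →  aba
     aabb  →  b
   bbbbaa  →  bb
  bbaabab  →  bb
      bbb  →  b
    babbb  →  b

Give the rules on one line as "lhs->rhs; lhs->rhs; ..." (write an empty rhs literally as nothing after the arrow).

aa->; aab->; bab->b; bbb->b

  | baabb => bb
  | aaabba => abba
  | abaaab => abab => ab
  | abbabba => abbba => aba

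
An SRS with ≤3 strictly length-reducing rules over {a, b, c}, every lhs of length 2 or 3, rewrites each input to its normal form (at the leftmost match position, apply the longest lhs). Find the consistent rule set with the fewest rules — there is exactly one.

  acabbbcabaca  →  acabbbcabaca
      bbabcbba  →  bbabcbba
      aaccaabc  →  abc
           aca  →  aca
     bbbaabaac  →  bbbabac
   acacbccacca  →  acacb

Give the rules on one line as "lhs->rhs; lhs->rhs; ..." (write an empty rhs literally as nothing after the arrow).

  | acabbbcabaca
  | bbabcbba
  | aaccaabc => accaabc => aabc => abc
  | aca

aa->a; cca->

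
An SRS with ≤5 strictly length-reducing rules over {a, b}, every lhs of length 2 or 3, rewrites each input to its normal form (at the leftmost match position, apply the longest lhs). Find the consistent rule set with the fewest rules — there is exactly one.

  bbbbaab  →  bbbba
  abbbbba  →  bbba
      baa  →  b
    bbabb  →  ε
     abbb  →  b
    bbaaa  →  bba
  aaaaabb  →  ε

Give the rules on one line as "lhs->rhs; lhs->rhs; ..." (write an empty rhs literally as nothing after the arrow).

aa->; aab->a; abb->; bab->ab

  | bbbbaab => bbbba
  | abbbbba => bbba
  | baa => b
  | bbabb => babb => abb => ε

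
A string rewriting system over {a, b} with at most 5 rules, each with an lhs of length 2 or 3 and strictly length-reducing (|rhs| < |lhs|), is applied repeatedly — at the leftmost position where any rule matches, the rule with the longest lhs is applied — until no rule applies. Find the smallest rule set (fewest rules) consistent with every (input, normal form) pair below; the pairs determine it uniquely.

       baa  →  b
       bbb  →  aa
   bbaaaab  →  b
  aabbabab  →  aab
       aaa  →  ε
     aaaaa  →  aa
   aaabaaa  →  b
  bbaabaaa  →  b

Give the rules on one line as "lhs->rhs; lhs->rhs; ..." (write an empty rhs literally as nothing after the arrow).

aaa->; ba->b; bb->b; bbb->aa

  | baa => ba => b
  | bbb => aa
  | bbaaaab => baaaab => baaab => baab => bab => bb => b
  | aabbabab => aababab => aabbab => aabab => aabb => aab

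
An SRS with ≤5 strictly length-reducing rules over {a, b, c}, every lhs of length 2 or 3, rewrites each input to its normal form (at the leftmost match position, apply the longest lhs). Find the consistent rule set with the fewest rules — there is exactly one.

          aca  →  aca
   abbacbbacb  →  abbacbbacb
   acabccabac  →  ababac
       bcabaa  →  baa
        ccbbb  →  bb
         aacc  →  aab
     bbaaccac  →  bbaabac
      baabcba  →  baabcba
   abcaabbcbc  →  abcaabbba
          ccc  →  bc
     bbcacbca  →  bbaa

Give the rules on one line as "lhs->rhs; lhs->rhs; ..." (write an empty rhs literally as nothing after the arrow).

cab->; cbc->ba; cc->b; ccb->

  | aca
  | abbacbbacb
  | acabccabac => accabac => ababac
  | bcabaa => baa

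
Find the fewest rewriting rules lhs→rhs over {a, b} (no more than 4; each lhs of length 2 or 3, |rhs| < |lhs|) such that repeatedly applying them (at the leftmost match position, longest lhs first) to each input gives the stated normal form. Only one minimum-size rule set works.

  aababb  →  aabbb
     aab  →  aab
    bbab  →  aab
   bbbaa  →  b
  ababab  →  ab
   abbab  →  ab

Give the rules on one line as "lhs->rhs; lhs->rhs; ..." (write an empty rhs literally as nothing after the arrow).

  | aababb => aabbb
  | aab
  | bbab => aab
  | bbbaa => baaa => baa => ba => b

aaa->a; ba->b; bba->aa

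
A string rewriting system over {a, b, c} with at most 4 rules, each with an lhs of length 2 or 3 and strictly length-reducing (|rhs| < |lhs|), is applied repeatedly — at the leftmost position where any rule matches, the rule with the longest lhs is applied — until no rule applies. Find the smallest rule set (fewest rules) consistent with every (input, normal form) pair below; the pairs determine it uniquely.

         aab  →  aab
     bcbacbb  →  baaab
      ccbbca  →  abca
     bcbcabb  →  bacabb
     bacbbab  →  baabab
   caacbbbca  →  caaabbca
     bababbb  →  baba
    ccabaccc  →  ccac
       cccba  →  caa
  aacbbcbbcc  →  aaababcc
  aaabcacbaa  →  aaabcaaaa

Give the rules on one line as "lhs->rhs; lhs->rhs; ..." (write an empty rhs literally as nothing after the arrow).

acc->bb; bbb->; cb->a; ccb->a

  | aab
  | bcbacbb => baacbb => baaab
  | ccbbca => abca
  | bcbcabb => bacabb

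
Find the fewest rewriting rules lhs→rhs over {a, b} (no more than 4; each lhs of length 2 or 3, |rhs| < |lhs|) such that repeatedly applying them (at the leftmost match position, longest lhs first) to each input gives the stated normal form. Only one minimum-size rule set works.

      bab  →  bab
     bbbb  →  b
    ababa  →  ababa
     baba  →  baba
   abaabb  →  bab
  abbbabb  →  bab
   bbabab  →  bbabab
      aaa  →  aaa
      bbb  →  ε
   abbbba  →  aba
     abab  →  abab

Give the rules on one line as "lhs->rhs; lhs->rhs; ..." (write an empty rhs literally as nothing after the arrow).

  | bab
  | bbbb => b
  | ababa
  | baba

aab->ba; baa->a; bbb->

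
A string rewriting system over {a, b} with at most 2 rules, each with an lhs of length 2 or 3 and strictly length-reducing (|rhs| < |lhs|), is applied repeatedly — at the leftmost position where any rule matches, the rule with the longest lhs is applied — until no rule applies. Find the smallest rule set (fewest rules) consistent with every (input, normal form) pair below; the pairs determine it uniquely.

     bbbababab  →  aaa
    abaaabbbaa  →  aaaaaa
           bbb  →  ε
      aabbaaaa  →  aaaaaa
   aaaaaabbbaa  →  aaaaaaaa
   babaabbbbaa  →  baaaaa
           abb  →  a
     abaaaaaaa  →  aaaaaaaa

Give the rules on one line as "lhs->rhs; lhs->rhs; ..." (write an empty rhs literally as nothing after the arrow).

  | bbbababab => ababab => aabab => aaab => aaa
  | abaaabbbaa => aaaabbbaa => aaaabbaa => aaaabaa => aaaaaa
  | bbb => ε
  | aabbaaaa => aabaaaa => aaaaaa

ab->a; bbb->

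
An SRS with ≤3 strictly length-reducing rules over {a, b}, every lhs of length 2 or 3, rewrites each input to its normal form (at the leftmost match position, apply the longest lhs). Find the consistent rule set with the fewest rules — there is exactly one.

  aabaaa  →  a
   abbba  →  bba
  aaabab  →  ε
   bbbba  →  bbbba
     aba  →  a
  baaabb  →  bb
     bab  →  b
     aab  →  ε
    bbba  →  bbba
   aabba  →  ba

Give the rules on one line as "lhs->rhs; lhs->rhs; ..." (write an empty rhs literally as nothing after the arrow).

  | aabaaa => abaaa => aaa => aa => a
  | abbba => bba
  | aaabab => aabab => abab => ab => ε
  | bbbba

aa->a; ab->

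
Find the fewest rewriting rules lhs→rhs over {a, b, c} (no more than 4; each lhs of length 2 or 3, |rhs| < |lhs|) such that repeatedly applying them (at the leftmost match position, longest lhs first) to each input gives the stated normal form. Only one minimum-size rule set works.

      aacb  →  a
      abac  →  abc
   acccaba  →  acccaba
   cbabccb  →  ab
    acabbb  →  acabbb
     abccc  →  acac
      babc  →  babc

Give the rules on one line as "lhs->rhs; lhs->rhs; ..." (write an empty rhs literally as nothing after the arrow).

acb->; bac->bc; bcc->ca; cbc->

  | aacb => a
  | abac => abc
  | acccaba
  | cbabccb => cbacab => cbcab => ab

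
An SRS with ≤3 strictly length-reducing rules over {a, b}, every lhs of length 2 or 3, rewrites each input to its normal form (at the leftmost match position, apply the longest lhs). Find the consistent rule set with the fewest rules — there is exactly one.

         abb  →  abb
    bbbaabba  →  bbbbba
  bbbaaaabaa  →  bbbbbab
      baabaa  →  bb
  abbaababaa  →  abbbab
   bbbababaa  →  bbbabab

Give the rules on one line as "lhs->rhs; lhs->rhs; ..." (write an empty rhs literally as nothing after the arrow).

aa->; aaa->bb

  | abb
  | bbbaabba => bbbbba
  | bbbaaaabaa => bbbbbabaa => bbbbbab
  | baabaa => bbaa => bb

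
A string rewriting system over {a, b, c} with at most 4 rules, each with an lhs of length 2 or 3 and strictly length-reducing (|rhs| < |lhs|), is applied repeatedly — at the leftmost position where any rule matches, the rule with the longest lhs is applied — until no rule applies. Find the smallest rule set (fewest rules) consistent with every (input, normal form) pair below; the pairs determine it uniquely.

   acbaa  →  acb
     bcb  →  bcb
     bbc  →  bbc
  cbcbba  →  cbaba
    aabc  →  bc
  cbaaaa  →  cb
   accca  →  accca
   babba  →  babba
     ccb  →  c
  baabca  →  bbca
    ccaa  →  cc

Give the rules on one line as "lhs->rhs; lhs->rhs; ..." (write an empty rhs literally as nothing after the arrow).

  | acbaa => acb
  | bcb
  | bbc
  | cbcbba => cbaba

aa->; cbb->ab; ccb->c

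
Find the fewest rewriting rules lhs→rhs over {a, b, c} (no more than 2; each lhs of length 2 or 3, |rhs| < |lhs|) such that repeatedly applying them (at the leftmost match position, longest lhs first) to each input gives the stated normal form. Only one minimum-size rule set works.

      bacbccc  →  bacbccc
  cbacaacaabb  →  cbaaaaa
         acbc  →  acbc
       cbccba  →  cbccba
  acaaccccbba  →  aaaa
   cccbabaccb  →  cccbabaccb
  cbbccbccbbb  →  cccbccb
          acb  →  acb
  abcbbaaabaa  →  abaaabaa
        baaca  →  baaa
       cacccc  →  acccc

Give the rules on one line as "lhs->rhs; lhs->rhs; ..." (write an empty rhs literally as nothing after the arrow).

  | bacbccc
  | cbacaacaabb => cbaaacaabb => cbaaaaabb => cbaaaaa
  | acbc
  | cbccba

bb->; ca->a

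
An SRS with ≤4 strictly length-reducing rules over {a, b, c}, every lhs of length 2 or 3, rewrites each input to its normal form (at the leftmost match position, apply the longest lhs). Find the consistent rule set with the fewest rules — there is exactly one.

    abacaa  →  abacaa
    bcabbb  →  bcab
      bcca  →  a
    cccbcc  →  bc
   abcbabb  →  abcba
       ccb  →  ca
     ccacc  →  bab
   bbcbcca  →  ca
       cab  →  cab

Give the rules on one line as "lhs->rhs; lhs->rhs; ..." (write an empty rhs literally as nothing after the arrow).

  | abacaa
  | bcabbb => bcab
  | bcca => bba => a
  | cccbcc => bcbcc => bcbb => bc

bb->; cc->b; ccb->ca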